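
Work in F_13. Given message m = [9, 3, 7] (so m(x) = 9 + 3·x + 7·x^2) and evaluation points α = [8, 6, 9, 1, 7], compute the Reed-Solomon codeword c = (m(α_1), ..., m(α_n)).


c = [0, 6, 5, 6, 9]

Message polynomial: m(x) = 9 + 3·x + 7·x^2 (mod 13).
For each evaluation point α_i, compute m(α_i) mod 13:
  α_1 = 8: Horner steps 7 → 7 → 0, so m(8) = 0.
  α_2 = 6: Horner steps 7 → 6 → 6, so m(6) = 6.
  α_3 = 9: Horner steps 7 → 1 → 5, so m(9) = 5.
  α_4 = 1: Horner steps 7 → 10 → 6, so m(1) = 6.
  α_5 = 7: Horner steps 7 → 0 → 9, so m(7) = 9.
Codeword c = [0, 6, 5, 6, 9] ∈ F_13^5.


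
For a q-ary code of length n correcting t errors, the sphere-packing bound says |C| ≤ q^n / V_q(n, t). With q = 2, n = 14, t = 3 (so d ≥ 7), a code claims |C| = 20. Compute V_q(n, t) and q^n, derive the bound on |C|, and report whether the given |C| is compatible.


V_q(n, t) = 470, q^n = 16384, Hamming bound = 34, |C| = 20 ≤ bound (satisfied).

Step 1: Compute V_q(n, t) = Σ_{j=0}^3 C(n, j) (q−1)^j.
  j = 0: C(14,0)·(1)^0 = 1·1 = 1.
  j = 1: C(14,1)·(1)^1 = 14·1 = 14.
  j = 2: C(14,2)·(1)^2 = 91·1 = 91.
  j = 3: C(14,3)·(1)^3 = 364·1 = 364.
  V_q(n, t) = 1 + 14 + 91 + 364 = 470.
Step 2: q^n = 2^14 = 16384.
Step 3: Hamming bound ⌊q^n / V_q(n,t)⌋ = ⌊16384/470⌋ = 34.
Step 4: Compare |C| = 20 to 34: satisfied.
The claimed |C| lies below the Hamming bound.


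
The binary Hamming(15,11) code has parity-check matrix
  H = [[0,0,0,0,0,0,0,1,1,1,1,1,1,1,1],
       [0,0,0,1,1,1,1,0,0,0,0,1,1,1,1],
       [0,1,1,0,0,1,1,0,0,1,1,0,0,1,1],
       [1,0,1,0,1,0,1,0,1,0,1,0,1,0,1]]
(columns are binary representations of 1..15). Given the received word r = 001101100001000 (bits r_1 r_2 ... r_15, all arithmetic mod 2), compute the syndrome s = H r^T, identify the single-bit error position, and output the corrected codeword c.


s = (1, 0, 1, 0)^T, error position = 10, corrected codeword c = 001101100101000

Compute s = H r^T mod 2 one row at a time:
  s_1 = 0 + 0 + 0 + 0 + 1 + 0 + 0 + 0 = 1 ≡ 1 (mod 2).
  s_2 = 1 + 0 + 1 + 1 + 1 + 0 + 0 + 0 = 4 ≡ 0 (mod 2).
  s_3 = 0 + 1 + 1 + 1 + 0 + 0 + 0 + 0 = 3 ≡ 1 (mod 2).
  s_4 = 0 + 1 + 0 + 1 + 0 + 0 + 0 + 0 = 2 ≡ 0 (mod 2).
s = (1, 0, 1, 0)^T — this equals column 10 of H (binary 1010), so error is at position 10.
Correct: flip bit 10 of r = 001101100001000 to get c = 001101100101000.


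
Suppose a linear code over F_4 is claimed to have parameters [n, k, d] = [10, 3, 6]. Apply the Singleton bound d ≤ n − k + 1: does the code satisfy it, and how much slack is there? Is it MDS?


Singleton RHS = n − k + 1 = 8, slack = 2, bound satisfied, not MDS.

Singleton bound: d ≤ n − k + 1.
Here n = 10, k = 3, so n − k + 1 = 8.
Given d = 6, check d ≤ 8: YES.
Slack = (n − k + 1) − d = 2.
The code is NOT MDS (slack = 2 > 0).
Description: the claimed parameters are [10, 3, 6]_4; such a code would be non-MDS.


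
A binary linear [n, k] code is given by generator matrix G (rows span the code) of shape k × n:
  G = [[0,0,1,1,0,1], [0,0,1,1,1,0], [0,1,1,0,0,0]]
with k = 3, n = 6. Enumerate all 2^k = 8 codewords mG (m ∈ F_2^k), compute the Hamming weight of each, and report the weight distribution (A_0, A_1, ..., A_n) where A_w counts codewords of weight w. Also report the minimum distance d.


Weight distribution: A_0 = 1, A_2 = 2, A_3 = 4, A_4 = 1. Minimum distance d = 2.

Enumerate all 2^3 = 8 messages m ∈ F_2^3.
For each, compute codeword c = mG in F_2^6, then tally its weight.
  m = 000 → c = 000000, weight = 0.
  m = 100 → c = 001101, weight = 3.
  m = 010 → c = 001110, weight = 3.
  m = 110 → c = 000011, weight = 2.
  m = 001 → c = 011000, weight = 2.
  m = 101 → c = 010101, weight = 3.
  m = 011 → c = 010110, weight = 3.
  m = 111 → c = 011011, weight = 4.
Tally weights:
  weight 0: 1 codewords.
  weight 2: 2 codewords.
  weight 3: 4 codewords.
  weight 4: 1 codewords.
Minimum distance d = smallest w > 0 with A_w > 0 = 2.
Sanity: Σ A_w = 8 = 2^3 = 8 ✓.


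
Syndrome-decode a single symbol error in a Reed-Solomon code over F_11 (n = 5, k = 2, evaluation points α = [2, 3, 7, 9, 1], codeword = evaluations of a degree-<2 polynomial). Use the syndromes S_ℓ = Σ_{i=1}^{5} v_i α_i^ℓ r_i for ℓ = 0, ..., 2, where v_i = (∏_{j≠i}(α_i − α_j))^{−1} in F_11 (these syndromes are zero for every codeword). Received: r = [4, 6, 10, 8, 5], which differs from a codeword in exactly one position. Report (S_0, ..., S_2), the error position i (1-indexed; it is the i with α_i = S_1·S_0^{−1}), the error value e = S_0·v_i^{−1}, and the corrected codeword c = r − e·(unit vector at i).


S = (9, 5, 4), error at position 2, error magnitude e = 3, c = [4, 3, 10, 8, 5].

Step 1: column multipliers v_i = (∏_{j≠i}(α_i − α_j))^{−1} mod 11.
  i = 1 (α = 2): (2−3)(2−7)(2−9)(2−1) = (−1)·(−5)·(−7)·1 = −35 ≡ 9, so v_1 = 9^{−1} = 5 (mod 11).
  i = 2 (α = 3): (3−2)(3−7)(3−9)(3−1) = 1·(−4)·(−6)·2 = 48 ≡ 4, so v_2 = 4^{−1} = 3 (mod 11).
  i = 3 (α = 7): (7−2)(7−3)(7−9)(7−1) = 5·4·(−2)·6 = −240 ≡ 2, so v_3 = 2^{−1} = 6 (mod 11).
  i = 4 (α = 9): (9−2)(9−3)(9−7)(9−1) = 7·6·2·8 = 672 ≡ 1, so v_4 = 1^{−1} = 1 (mod 11).
  i = 5 (α = 1): (1−2)(1−3)(1−7)(1−9) = (−1)·(−2)·(−6)·(−8) = 96 ≡ 8, so v_5 = 8^{−1} = 7 (mod 11).
  v = [5, 3, 6, 1, 7].
Step 2: syndromes of r = [4, 6, 10, 8, 5] (all sums mod 11).
  S_0 = Σ v_i r_i = 5·4 + 3·6 + 6·10 + 1·8 + 7·5 = 141 ≡ 9.
  S_1 = Σ v_i α_i r_i = 5·2·4 + 3·3·6 + 6·7·10 + 1·9·8 + 7·1·5 = 621 ≡ 5.
  α_i^2 mod 11 = [4, 9, 5, 4, 1].
  S_2 = Σ v_i α_i^2 r_i = 5·4·4 + 3·9·6 + 6·5·10 + 1·4·8 + 7·1·5 = 609 ≡ 4.
  S = (9, 5, 4) ≠ 0, so r is not a codeword (an error is present).
Step 3: locate the error. For a single error e at position i, S_ℓ = v_i·e·α_i^ℓ, so α_err = S_1/S_0.
  S_0^{−1} = 9^{−1} = 5 (mod 11), so α_err = 5·5 = 25 ≡ 3 = α_2. Error position i = 2.
  Consistency check: S_2/S_1 = 4·9 = 36 ≡ 3 = α_err ✓ (single-error assumption holds).
Step 4: error magnitude e = S_0/v_2 = S_0·∏_{j≠2}(α_2 − α_j) = 9·4 = 36 ≡ 3 (mod 11).
Step 5: correct position 2: c_2 = r_2 − e = 6 − 3 ≡ 3 (mod 11). Hence c = [4, 3, 10, 8, 5].
  Check: interpolating c through the α_i gives m(x) = 6 + 10·x (degree < 2) with m(α_i) = c_i for every i, so c is indeed a codeword.


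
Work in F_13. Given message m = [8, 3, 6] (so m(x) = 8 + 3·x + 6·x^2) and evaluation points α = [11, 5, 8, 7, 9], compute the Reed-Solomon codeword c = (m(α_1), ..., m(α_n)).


c = [0, 4, 0, 11, 1]

Message polynomial: m(x) = 8 + 3·x + 6·x^2 (mod 13).
For each evaluation point α_i, compute m(α_i) mod 13:
  α_1 = 11: Horner steps 6 → 4 → 0, so m(11) = 0.
  α_2 = 5: Horner steps 6 → 7 → 4, so m(5) = 4.
  α_3 = 8: Horner steps 6 → 12 → 0, so m(8) = 0.
  α_4 = 7: Horner steps 6 → 6 → 11, so m(7) = 11.
  α_5 = 9: Horner steps 6 → 5 → 1, so m(9) = 1.
Codeword c = [0, 4, 0, 11, 1] ∈ F_13^5.


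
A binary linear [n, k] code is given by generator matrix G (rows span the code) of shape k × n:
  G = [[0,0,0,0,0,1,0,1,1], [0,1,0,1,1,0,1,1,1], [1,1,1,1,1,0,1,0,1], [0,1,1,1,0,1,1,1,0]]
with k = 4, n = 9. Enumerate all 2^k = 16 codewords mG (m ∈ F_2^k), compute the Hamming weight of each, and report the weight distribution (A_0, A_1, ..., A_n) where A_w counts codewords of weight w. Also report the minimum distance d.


Weight distribution: A_0 = 1, A_2 = 1, A_3 = 3, A_4 = 2, A_5 = 4, A_6 = 3, A_7 = 1, A_8 = 1. Minimum distance d = 2.

Enumerate all 2^4 = 16 messages m ∈ F_2^4.
For each, compute codeword c = mG in F_2^9, then tally its weight.
  m = 0000 → c = 000000000, weight = 0.
  m = 1000 → c = 000001011, weight = 3.
  m = 0100 → c = 010110111, weight = 6.
  m = 1100 → c = 010111100, weight = 5.
  m = 0010 → c = 111110101, weight = 7.
  m = 1010 → c = 111111110, weight = 8.
  m = 0110 → c = 101000010, weight = 3.
  m = 1110 → c = 101001001, weight = 4.
  m = 0001 → c = 011101110, weight = 6.
  m = 1001 → c = 011100101, weight = 5.
  m = 0101 → c = 001011001, weight = 4.
  m = 1101 → c = 001010010, weight = 3.
  m = 0011 → c = 100011011, weight = 5.
  m = 1011 → c = 100010000, weight = 2.
  m = 0111 → c = 110101100, weight = 5.
  m = 1111 → c = 110100111, weight = 6.
Tally weights:
  weight 0: 1 codewords.
  weight 2: 1 codewords.
  weight 3: 3 codewords.
  weight 4: 2 codewords.
  weight 5: 4 codewords.
  weight 6: 3 codewords.
  weight 7: 1 codewords.
  weight 8: 1 codewords.
Minimum distance d = smallest w > 0 with A_w > 0 = 2.
Sanity: Σ A_w = 16 = 2^4 = 16 ✓.


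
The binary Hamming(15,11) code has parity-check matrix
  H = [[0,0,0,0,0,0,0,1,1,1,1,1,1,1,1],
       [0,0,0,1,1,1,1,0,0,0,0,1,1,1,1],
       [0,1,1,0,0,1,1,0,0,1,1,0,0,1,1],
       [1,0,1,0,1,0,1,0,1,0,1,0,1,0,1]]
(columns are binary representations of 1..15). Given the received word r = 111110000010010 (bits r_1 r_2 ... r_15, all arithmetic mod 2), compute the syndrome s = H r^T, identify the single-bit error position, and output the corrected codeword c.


s = (0, 1, 0, 0)^T, error position = 4, corrected codeword c = 111010000010010

Compute s = H r^T mod 2 one row at a time:
  s_1 = 0 + 0 + 0 + 1 + 0 + 0 + 1 + 0 = 2 ≡ 0 (mod 2).
  s_2 = 1 + 1 + 0 + 0 + 0 + 0 + 1 + 0 = 3 ≡ 1 (mod 2).
  s_3 = 1 + 1 + 0 + 0 + 0 + 1 + 1 + 0 = 4 ≡ 0 (mod 2).
  s_4 = 1 + 1 + 1 + 0 + 0 + 1 + 0 + 0 = 4 ≡ 0 (mod 2).
s = (0, 1, 0, 0)^T — this equals column 4 of H (binary 0100), so error is at position 4.
Correct: flip bit 4 of r = 111110000010010 to get c = 111010000010010.


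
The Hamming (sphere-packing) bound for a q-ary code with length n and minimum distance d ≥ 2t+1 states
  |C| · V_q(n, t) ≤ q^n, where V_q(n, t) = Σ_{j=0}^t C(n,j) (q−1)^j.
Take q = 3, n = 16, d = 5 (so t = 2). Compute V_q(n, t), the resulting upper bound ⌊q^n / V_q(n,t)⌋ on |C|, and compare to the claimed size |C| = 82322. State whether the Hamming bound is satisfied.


V_q(n, t) = 513, q^n = 43046721, Hamming bound = 83911, |C| = 82322 ≤ bound (satisfied).

Step 1: Compute V_q(n, t) = Σ_{j=0}^2 C(n, j) (q−1)^j.
  j = 0: C(16,0)·(2)^0 = 1·1 = 1.
  j = 1: C(16,1)·(2)^1 = 16·2 = 32.
  j = 2: C(16,2)·(2)^2 = 120·4 = 480.
  V_q(n, t) = 1 + 32 + 480 = 513.
Step 2: q^n = 3^16 = 43046721.
Step 3: Hamming bound ⌊q^n / V_q(n,t)⌋ = ⌊43046721/513⌋ = 83911.
Step 4: Compare |C| = 82322 to 83911: satisfied.
The claimed |C| lies below the Hamming bound.


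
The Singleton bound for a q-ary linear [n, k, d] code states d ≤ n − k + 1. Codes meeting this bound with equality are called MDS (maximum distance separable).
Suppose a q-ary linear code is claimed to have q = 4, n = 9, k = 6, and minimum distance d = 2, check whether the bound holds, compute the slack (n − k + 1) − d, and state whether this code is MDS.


Singleton RHS = n − k + 1 = 4, slack = 2, bound satisfied, not MDS.

Singleton bound: d ≤ n − k + 1.
Here n = 9, k = 6, so n − k + 1 = 4.
Given d = 2, check d ≤ 4: YES.
Slack = (n − k + 1) − d = 2.
The code is NOT MDS (slack = 2 > 0).
Description: the claimed parameters are [9, 6, 2]_4; such a code would be non-MDS.


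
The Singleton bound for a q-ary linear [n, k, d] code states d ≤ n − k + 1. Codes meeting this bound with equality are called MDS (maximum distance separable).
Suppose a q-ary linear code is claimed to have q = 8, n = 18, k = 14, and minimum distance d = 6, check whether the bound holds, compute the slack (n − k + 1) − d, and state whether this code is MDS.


Singleton RHS = n − k + 1 = 5, slack = -1, bound violated (no such code; not MDS).

Singleton bound: d ≤ n − k + 1.
Here n = 18, k = 14, so n − k + 1 = 5.
Given d = 6, check d ≤ 5: NO.
Slack = (n − k + 1) − d = -1.
The slack is negative: d = 6 exceeds n − k + 1 = 5 by 1, so the Singleton bound is violated and no linear [18, 14, 6]_8 code can exist. In particular it is not MDS (MDS requires d = n − k + 1 exactly).
Description: the claimed parameters are [18, 14, 6]_8; such a code would be impossible (violates the Singleton bound).


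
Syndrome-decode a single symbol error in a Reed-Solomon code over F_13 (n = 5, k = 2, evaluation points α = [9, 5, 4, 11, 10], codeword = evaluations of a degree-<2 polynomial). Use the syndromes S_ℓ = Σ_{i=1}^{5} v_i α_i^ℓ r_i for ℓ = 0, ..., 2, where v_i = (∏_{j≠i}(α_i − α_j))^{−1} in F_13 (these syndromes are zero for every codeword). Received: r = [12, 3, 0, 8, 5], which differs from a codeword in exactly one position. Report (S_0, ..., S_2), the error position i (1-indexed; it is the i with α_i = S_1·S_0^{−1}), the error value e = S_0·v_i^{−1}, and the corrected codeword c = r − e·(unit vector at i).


S = (10, 12, 4), error at position 1, error magnitude e = 10, c = [2, 3, 0, 8, 5].

Step 1: column multipliers v_i = (∏_{j≠i}(α_i − α_j))^{−1} mod 13.
  i = 1 (α = 9): (9−5)(9−4)(9−11)(9−10) = 4·5·(−2)·(−1) = 40 ≡ 1, so v_1 = 1^{−1} = 1 (mod 13).
  i = 2 (α = 5): (5−9)(5−4)(5−11)(5−10) = (−4)·1·(−6)·(−5) = −120 ≡ 10, so v_2 = 10^{−1} = 4 (mod 13).
  i = 3 (α = 4): (4−9)(4−5)(4−11)(4−10) = (−5)·(−1)·(−7)·(−6) = 210 ≡ 2, so v_3 = 2^{−1} = 7 (mod 13).
  i = 4 (α = 11): (11−9)(11−5)(11−4)(11−10) = 2·6·7·1 = 84 ≡ 6, so v_4 = 6^{−1} = 11 (mod 13).
  i = 5 (α = 10): (10−9)(10−5)(10−4)(10−11) = 1·5·6·(−1) = −30 ≡ 9, so v_5 = 9^{−1} = 3 (mod 13).
  v = [1, 4, 7, 11, 3].
Step 2: syndromes of r = [12, 3, 0, 8, 5] (all sums mod 13).
  S_0 = Σ v_i r_i = 1·12 + 4·3 + 7·0 + 11·8 + 3·5 = 127 ≡ 10.
  S_1 = Σ v_i α_i r_i = 1·9·12 + 4·5·3 + 7·4·0 + 11·11·8 + 3·10·5 = 1286 ≡ 12.
  α_i^2 mod 13 = [3, 12, 3, 4, 9].
  S_2 = Σ v_i α_i^2 r_i = 1·3·12 + 4·12·3 + 7·3·0 + 11·4·8 + 3·9·5 = 667 ≡ 4.
  S = (10, 12, 4) ≠ 0, so r is not a codeword (an error is present).
Step 3: locate the error. For a single error e at position i, S_ℓ = v_i·e·α_i^ℓ, so α_err = S_1/S_0.
  S_0^{−1} = 10^{−1} = 4 (mod 13), so α_err = 12·4 = 48 ≡ 9 = α_1. Error position i = 1.
  Consistency check: S_2/S_1 = 4·12 = 48 ≡ 9 = α_err ✓ (single-error assumption holds).
Step 4: error magnitude e = S_0/v_1 = S_0·∏_{j≠1}(α_1 − α_j) = 10·1 = 10 ≡ 10 (mod 13).
Step 5: correct position 1: c_1 = r_1 − e = 12 − 10 ≡ 2 (mod 13). Hence c = [2, 3, 0, 8, 5].
  Check: interpolating c through the α_i gives m(x) = 1 + 3·x (degree < 2) with m(α_i) = c_i for every i, so c is indeed a codeword.


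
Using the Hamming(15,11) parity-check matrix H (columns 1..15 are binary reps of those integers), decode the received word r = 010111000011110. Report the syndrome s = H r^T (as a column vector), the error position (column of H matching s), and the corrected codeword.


s = (0, 0, 0, 1)^T, error position = 1, corrected codeword c = 110111000011110

Compute s = H r^T mod 2 one row at a time:
  s_1 = 0 + 0 + 0 + 1 + 1 + 1 + 1 + 0 = 4 ≡ 0 (mod 2).
  s_2 = 1 + 1 + 1 + 0 + 1 + 1 + 1 + 0 = 6 ≡ 0 (mod 2).
  s_3 = 1 + 0 + 1 + 0 + 0 + 1 + 1 + 0 = 4 ≡ 0 (mod 2).
  s_4 = 0 + 0 + 1 + 0 + 0 + 1 + 1 + 0 = 3 ≡ 1 (mod 2).
s = (0, 0, 0, 1)^T — this equals column 1 of H (binary 0001), so error is at position 1.
Correct: flip bit 1 of r = 010111000011110 to get c = 110111000011110.


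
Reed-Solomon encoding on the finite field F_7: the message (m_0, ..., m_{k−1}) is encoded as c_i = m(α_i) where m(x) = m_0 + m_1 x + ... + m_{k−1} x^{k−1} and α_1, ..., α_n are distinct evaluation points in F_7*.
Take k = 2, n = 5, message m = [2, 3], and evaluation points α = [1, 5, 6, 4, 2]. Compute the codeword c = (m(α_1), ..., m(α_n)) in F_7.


c = [5, 3, 6, 0, 1]

Message polynomial: m(x) = 2 + 3·x (mod 7).
For each evaluation point α_i, compute m(α_i) mod 7:
  α_1 = 1: Horner steps 3 → 5, so m(1) = 5.
  α_2 = 5: Horner steps 3 → 3, so m(5) = 3.
  α_3 = 6: Horner steps 3 → 6, so m(6) = 6.
  α_4 = 4: Horner steps 3 → 0, so m(4) = 0.
  α_5 = 2: Horner steps 3 → 1, so m(2) = 1.
Codeword c = [5, 3, 6, 0, 1] ∈ F_7^5.


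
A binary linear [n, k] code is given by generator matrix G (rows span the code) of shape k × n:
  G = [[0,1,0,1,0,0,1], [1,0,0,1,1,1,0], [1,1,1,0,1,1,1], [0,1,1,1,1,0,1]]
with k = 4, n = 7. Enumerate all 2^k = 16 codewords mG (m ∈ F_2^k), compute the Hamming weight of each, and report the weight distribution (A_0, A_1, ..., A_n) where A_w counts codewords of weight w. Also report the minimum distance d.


Weight distribution: A_0 = 1, A_1 = 2, A_2 = 1, A_3 = 2, A_4 = 5, A_5 = 4, A_6 = 1. Minimum distance d = 1.

Enumerate all 2^4 = 16 messages m ∈ F_2^4.
For each, compute codeword c = mG in F_2^7, then tally its weight.
  m = 0000 → c = 0000000, weight = 0.
  m = 1000 → c = 0101001, weight = 3.
  m = 0100 → c = 1001110, weight = 4.
  m = 1100 → c = 1100111, weight = 5.
  m = 0010 → c = 1110111, weight = 6.
  m = 1010 → c = 1011110, weight = 5.
  m = 0110 → c = 0111001, weight = 4.
  m = 1110 → c = 0010000, weight = 1.
  m = 0001 → c = 0111101, weight = 5.
  m = 1001 → c = 0010100, weight = 2.
  m = 0101 → c = 1110011, weight = 5.
  m = 1101 → c = 1011010, weight = 4.
  m = 0011 → c = 1001010, weight = 3.
  m = 1011 → c = 1100011, weight = 4.
  m = 0111 → c = 0000100, weight = 1.
  m = 1111 → c = 0101101, weight = 4.
Tally weights:
  weight 0: 1 codewords.
  weight 1: 2 codewords.
  weight 2: 1 codewords.
  weight 3: 2 codewords.
  weight 4: 5 codewords.
  weight 5: 4 codewords.
  weight 6: 1 codewords.
Minimum distance d = smallest w > 0 with A_w > 0 = 1.
Sanity: Σ A_w = 16 = 2^4 = 16 ✓.


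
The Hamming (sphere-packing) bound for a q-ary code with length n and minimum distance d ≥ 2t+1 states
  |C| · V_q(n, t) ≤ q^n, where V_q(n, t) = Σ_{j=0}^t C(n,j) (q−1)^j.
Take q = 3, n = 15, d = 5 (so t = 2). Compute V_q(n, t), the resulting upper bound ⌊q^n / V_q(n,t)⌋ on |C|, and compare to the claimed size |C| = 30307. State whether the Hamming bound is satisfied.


V_q(n, t) = 451, q^n = 14348907, Hamming bound = 31815, |C| = 30307 ≤ bound (satisfied).

Step 1: Compute V_q(n, t) = Σ_{j=0}^2 C(n, j) (q−1)^j.
  j = 0: C(15,0)·(2)^0 = 1·1 = 1.
  j = 1: C(15,1)·(2)^1 = 15·2 = 30.
  j = 2: C(15,2)·(2)^2 = 105·4 = 420.
  V_q(n, t) = 1 + 30 + 420 = 451.
Step 2: q^n = 3^15 = 14348907.
Step 3: Hamming bound ⌊q^n / V_q(n,t)⌋ = ⌊14348907/451⌋ = 31815.
Step 4: Compare |C| = 30307 to 31815: satisfied.
The claimed |C| lies below the Hamming bound.


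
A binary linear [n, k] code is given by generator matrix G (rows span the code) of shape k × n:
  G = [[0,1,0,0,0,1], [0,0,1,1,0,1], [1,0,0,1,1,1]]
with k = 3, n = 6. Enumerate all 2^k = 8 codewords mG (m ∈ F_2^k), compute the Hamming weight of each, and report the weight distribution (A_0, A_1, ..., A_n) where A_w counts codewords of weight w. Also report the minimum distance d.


Weight distribution: A_0 = 1, A_2 = 1, A_3 = 3, A_4 = 2, A_5 = 1. Minimum distance d = 2.

Enumerate all 2^3 = 8 messages m ∈ F_2^3.
For each, compute codeword c = mG in F_2^6, then tally its weight.
  m = 000 → c = 000000, weight = 0.
  m = 100 → c = 010001, weight = 2.
  m = 010 → c = 001101, weight = 3.
  m = 110 → c = 011100, weight = 3.
  m = 001 → c = 100111, weight = 4.
  m = 101 → c = 110110, weight = 4.
  m = 011 → c = 101010, weight = 3.
  m = 111 → c = 111011, weight = 5.
Tally weights:
  weight 0: 1 codewords.
  weight 2: 1 codewords.
  weight 3: 3 codewords.
  weight 4: 2 codewords.
  weight 5: 1 codewords.
Minimum distance d = smallest w > 0 with A_w > 0 = 2.
Sanity: Σ A_w = 8 = 2^3 = 8 ✓.


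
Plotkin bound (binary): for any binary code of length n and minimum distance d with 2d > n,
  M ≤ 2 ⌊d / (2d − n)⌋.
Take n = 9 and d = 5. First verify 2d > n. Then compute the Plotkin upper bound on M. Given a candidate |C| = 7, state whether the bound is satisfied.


Plotkin bound M ≤ 10; given |C| = 7 ≤ bound (satisfied).

Check applicability: 2d = 10, n = 9.
2d − n = 1 > 0, so Plotkin applies.
Compute d/(2d−n) = 5/1 ≈ 5.0000.
⌊d/(2d−n)⌋ = 5.
Plotkin bound: M ≤ 2·5 = 10.
Given |C| = 7, check: satisfied.
This |C| is below the Plotkin bound.


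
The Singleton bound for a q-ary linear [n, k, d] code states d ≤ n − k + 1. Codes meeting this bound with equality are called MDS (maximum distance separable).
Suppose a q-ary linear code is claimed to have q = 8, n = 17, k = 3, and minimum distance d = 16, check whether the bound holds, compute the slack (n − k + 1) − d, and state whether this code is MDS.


Singleton RHS = n − k + 1 = 15, slack = -1, bound violated (no such code; not MDS).

Singleton bound: d ≤ n − k + 1.
Here n = 17, k = 3, so n − k + 1 = 15.
Given d = 16, check d ≤ 15: NO.
Slack = (n − k + 1) − d = -1.
The slack is negative: d = 16 exceeds n − k + 1 = 15 by 1, so the Singleton bound is violated and no linear [17, 3, 16]_8 code can exist. In particular it is not MDS (MDS requires d = n − k + 1 exactly).
Description: the claimed parameters are [17, 3, 16]_8; such a code would be impossible (violates the Singleton bound).


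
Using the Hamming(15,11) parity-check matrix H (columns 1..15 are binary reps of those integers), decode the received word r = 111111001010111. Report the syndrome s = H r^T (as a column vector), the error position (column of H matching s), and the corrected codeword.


s = (1, 0, 0, 1)^T, error position = 9, corrected codeword c = 111111000010111

Compute s = H r^T mod 2 one row at a time:
  s_1 = 0 + 1 + 0 + 1 + 0 + 1 + 1 + 1 = 5 ≡ 1 (mod 2).
  s_2 = 1 + 1 + 1 + 0 + 0 + 1 + 1 + 1 = 6 ≡ 0 (mod 2).
  s_3 = 1 + 1 + 1 + 0 + 0 + 1 + 1 + 1 = 6 ≡ 0 (mod 2).
  s_4 = 1 + 1 + 1 + 0 + 1 + 1 + 1 + 1 = 7 ≡ 1 (mod 2).
s = (1, 0, 0, 1)^T — this equals column 9 of H (binary 1001), so error is at position 9.
Correct: flip bit 9 of r = 111111001010111 to get c = 111111000010111.


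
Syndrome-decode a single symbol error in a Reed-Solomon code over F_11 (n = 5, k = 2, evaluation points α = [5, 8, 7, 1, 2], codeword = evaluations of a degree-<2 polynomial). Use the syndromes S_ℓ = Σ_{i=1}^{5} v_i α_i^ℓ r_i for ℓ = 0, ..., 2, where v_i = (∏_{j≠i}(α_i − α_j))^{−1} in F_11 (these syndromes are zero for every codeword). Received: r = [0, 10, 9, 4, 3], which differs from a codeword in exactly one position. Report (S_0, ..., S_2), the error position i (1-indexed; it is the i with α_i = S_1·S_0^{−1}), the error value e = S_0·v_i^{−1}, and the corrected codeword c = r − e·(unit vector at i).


S = (7, 1, 8), error at position 2, error magnitude e = 2, c = [0, 8, 9, 4, 3].

Step 1: column multipliers v_i = (∏_{j≠i}(α_i − α_j))^{−1} mod 11.
  i = 1 (α = 5): (5−8)(5−7)(5−1)(5−2) = (−3)·(−2)·4·3 = 72 ≡ 6, so v_1 = 6^{−1} = 2 (mod 11).
  i = 2 (α = 8): (8−5)(8−7)(8−1)(8−2) = 3·1·7·6 = 126 ≡ 5, so v_2 = 5^{−1} = 9 (mod 11).
  i = 3 (α = 7): (7−5)(7−8)(7−1)(7−2) = 2·(−1)·6·5 = −60 ≡ 6, so v_3 = 6^{−1} = 2 (mod 11).
  i = 4 (α = 1): (1−5)(1−8)(1−7)(1−2) = (−4)·(−7)·(−6)·(−1) = 168 ≡ 3, so v_4 = 3^{−1} = 4 (mod 11).
  i = 5 (α = 2): (2−5)(2−8)(2−7)(2−1) = (−3)·(−6)·(−5)·1 = −90 ≡ 9, so v_5 = 9^{−1} = 5 (mod 11).
  v = [2, 9, 2, 4, 5].
Step 2: syndromes of r = [0, 10, 9, 4, 3] (all sums mod 11).
  S_0 = Σ v_i r_i = 2·0 + 9·10 + 2·9 + 4·4 + 5·3 = 139 ≡ 7.
  S_1 = Σ v_i α_i r_i = 2·5·0 + 9·8·10 + 2·7·9 + 4·1·4 + 5·2·3 = 892 ≡ 1.
  α_i^2 mod 11 = [3, 9, 5, 1, 4].
  S_2 = Σ v_i α_i^2 r_i = 2·3·0 + 9·9·10 + 2·5·9 + 4·1·4 + 5·4·3 = 976 ≡ 8.
  S = (7, 1, 8) ≠ 0, so r is not a codeword (an error is present).
Step 3: locate the error. For a single error e at position i, S_ℓ = v_i·e·α_i^ℓ, so α_err = S_1/S_0.
  S_0^{−1} = 7^{−1} = 8 (mod 11), so α_err = 1·8 = 8 ≡ 8 = α_2. Error position i = 2.
  Consistency check: S_2/S_1 = 8·1 = 8 ≡ 8 = α_err ✓ (single-error assumption holds).
Step 4: error magnitude e = S_0/v_2 = S_0·∏_{j≠2}(α_2 − α_j) = 7·5 = 35 ≡ 2 (mod 11).
Step 5: correct position 2: c_2 = r_2 − e = 10 − 2 ≡ 8 (mod 11). Hence c = [0, 8, 9, 4, 3].
  Check: interpolating c through the α_i gives m(x) = 5 + 10·x (degree < 2) with m(α_i) = c_i for every i, so c is indeed a codeword.


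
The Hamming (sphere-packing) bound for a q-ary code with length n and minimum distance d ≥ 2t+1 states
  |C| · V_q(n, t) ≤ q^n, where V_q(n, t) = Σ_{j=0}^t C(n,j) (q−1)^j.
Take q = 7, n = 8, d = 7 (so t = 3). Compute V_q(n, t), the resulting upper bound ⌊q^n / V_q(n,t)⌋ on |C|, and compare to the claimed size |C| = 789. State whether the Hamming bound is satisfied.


V_q(n, t) = 13153, q^n = 5764801, Hamming bound = 438, |C| = 789 > bound (violated).

Step 1: Compute V_q(n, t) = Σ_{j=0}^3 C(n, j) (q−1)^j.
  j = 0: C(8,0)·(6)^0 = 1·1 = 1.
  j = 1: C(8,1)·(6)^1 = 8·6 = 48.
  j = 2: C(8,2)·(6)^2 = 28·36 = 1008.
  j = 3: C(8,3)·(6)^3 = 56·216 = 12096.
  V_q(n, t) = 1 + 48 + 1008 + 12096 = 13153.
Step 2: q^n = 7^8 = 5764801.
Step 3: Hamming bound ⌊q^n / V_q(n,t)⌋ = ⌊5764801/13153⌋ = 438.
Step 4: Compare |C| = 789 to 438: violated.
The claimed |C| lies above the Hamming bound, so no 7-ary code of length 8 with d ≥ 7 can have 789 codewords.


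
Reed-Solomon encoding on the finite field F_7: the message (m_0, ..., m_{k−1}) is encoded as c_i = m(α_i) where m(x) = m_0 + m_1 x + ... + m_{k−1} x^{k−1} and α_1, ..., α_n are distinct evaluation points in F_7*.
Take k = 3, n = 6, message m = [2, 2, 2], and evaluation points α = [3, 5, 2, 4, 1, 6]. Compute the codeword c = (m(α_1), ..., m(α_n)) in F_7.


c = [5, 6, 0, 0, 6, 2]

Message polynomial: m(x) = 2 + 2·x + 2·x^2 (mod 7).
For each evaluation point α_i, compute m(α_i) mod 7:
  α_1 = 3: Horner steps 2 → 1 → 5, so m(3) = 5.
  α_2 = 5: Horner steps 2 → 5 → 6, so m(5) = 6.
  α_3 = 2: Horner steps 2 → 6 → 0, so m(2) = 0.
  α_4 = 4: Horner steps 2 → 3 → 0, so m(4) = 0.
  α_5 = 1: Horner steps 2 → 4 → 6, so m(1) = 6.
  α_6 = 6: Horner steps 2 → 0 → 2, so m(6) = 2.
Codeword c = [5, 6, 0, 0, 6, 2] ∈ F_7^6.


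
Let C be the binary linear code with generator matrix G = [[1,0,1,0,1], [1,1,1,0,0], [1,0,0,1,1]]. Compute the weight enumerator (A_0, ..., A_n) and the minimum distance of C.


Weight distribution: A_0 = 1, A_2 = 2, A_3 = 4, A_4 = 1. Minimum distance d = 2.

Enumerate all 2^3 = 8 messages m ∈ F_2^3.
For each, compute codeword c = mG in F_2^5, then tally its weight.
  m = 000 → c = 00000, weight = 0.
  m = 100 → c = 10101, weight = 3.
  m = 010 → c = 11100, weight = 3.
  m = 110 → c = 01001, weight = 2.
  m = 001 → c = 10011, weight = 3.
  m = 101 → c = 00110, weight = 2.
  m = 011 → c = 01111, weight = 4.
  m = 111 → c = 11010, weight = 3.
Tally weights:
  weight 0: 1 codewords.
  weight 2: 2 codewords.
  weight 3: 4 codewords.
  weight 4: 1 codewords.
Minimum distance d = smallest w > 0 with A_w > 0 = 2.
Sanity: Σ A_w = 8 = 2^3 = 8 ✓.


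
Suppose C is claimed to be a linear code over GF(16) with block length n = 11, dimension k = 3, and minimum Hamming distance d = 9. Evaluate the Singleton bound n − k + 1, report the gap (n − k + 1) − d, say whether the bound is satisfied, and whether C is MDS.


Singleton RHS = n − k + 1 = 9, slack = 0, bound satisfied, MDS.

Singleton bound: d ≤ n − k + 1.
Here n = 11, k = 3, so n − k + 1 = 9.
Given d = 9, check d ≤ 9: YES.
Slack = (n − k + 1) − d = 0.
The code is MDS (slack = 0).
Description: the claimed parameters are [11, 3, 9]_16; such a code would be MDS (meets Singleton bound).


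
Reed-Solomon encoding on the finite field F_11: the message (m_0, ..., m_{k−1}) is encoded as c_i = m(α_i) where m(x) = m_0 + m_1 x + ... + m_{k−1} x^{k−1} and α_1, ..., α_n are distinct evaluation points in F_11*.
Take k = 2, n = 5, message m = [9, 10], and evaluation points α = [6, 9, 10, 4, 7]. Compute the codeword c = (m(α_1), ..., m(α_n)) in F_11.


c = [3, 0, 10, 5, 2]

Message polynomial: m(x) = 9 + 10·x (mod 11).
For each evaluation point α_i, compute m(α_i) mod 11:
  α_1 = 6: Horner steps 10 → 3, so m(6) = 3.
  α_2 = 9: Horner steps 10 → 0, so m(9) = 0.
  α_3 = 10: Horner steps 10 → 10, so m(10) = 10.
  α_4 = 4: Horner steps 10 → 5, so m(4) = 5.
  α_5 = 7: Horner steps 10 → 2, so m(7) = 2.
Codeword c = [3, 0, 10, 5, 2] ∈ F_11^5.


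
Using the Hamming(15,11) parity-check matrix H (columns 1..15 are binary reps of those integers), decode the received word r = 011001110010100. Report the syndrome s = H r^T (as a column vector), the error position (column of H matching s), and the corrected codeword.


s = (1, 1, 1, 0)^T, error position = 14, corrected codeword c = 011001110010110

Compute s = H r^T mod 2 one row at a time:
  s_1 = 1 + 0 + 0 + 1 + 0 + 1 + 0 + 0 = 3 ≡ 1 (mod 2).
  s_2 = 0 + 0 + 1 + 1 + 0 + 1 + 0 + 0 = 3 ≡ 1 (mod 2).
  s_3 = 1 + 1 + 1 + 1 + 0 + 1 + 0 + 0 = 5 ≡ 1 (mod 2).
  s_4 = 0 + 1 + 0 + 1 + 0 + 1 + 1 + 0 = 4 ≡ 0 (mod 2).
s = (1, 1, 1, 0)^T — this equals column 14 of H (binary 1110), so error is at position 14.
Correct: flip bit 14 of r = 011001110010100 to get c = 011001110010110.


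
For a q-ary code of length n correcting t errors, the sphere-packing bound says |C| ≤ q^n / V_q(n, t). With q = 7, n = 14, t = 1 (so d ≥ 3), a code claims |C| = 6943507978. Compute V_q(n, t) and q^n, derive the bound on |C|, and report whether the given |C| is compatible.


V_q(n, t) = 85, q^n = 678223072849, Hamming bound = 7979094974, |C| = 6943507978 ≤ bound (satisfied).

Step 1: Compute V_q(n, t) = Σ_{j=0}^1 C(n, j) (q−1)^j.
  j = 0: C(14,0)·(6)^0 = 1·1 = 1.
  j = 1: C(14,1)·(6)^1 = 14·6 = 84.
  V_q(n, t) = 1 + 84 = 85.
Step 2: q^n = 7^14 = 678223072849.
Step 3: Hamming bound ⌊q^n / V_q(n,t)⌋ = ⌊678223072849/85⌋ = 7979094974.
Step 4: Compare |C| = 6943507978 to 7979094974: satisfied.
The claimed |C| lies below the Hamming bound.


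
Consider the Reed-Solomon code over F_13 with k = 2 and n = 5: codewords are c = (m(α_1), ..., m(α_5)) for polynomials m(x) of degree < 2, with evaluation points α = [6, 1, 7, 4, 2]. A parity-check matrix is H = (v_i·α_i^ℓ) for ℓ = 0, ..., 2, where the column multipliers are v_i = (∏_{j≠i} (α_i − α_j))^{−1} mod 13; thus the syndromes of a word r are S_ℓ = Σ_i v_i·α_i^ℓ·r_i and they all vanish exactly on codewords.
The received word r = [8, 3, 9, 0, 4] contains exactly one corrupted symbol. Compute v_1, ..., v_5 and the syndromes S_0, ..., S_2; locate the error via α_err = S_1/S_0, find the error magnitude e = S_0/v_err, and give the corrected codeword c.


S = (2, 8, 6), error at position 4, error magnitude e = 7, c = [8, 3, 9, 6, 4].

Step 1: column multipliers v_i = (∏_{j≠i}(α_i − α_j))^{−1} mod 13.
  i = 1 (α = 6): (6−1)(6−7)(6−4)(6−2) = 5·(−1)·2·4 = −40 ≡ 12, so v_1 = 12^{−1} = 12 (mod 13).
  i = 2 (α = 1): (1−6)(1−7)(1−4)(1−2) = (−5)·(−6)·(−3)·(−1) = 90 ≡ 12, so v_2 = 12^{−1} = 12 (mod 13).
  i = 3 (α = 7): (7−6)(7−1)(7−4)(7−2) = 1·6·3·5 = 90 ≡ 12, so v_3 = 12^{−1} = 12 (mod 13).
  i = 4 (α = 4): (4−6)(4−1)(4−7)(4−2) = (−2)·3·(−3)·2 = 36 ≡ 10, so v_4 = 10^{−1} = 4 (mod 13).
  i = 5 (α = 2): (2−6)(2−1)(2−7)(2−4) = (−4)·1·(−5)·(−2) = −40 ≡ 12, so v_5 = 12^{−1} = 12 (mod 13).
  v = [12, 12, 12, 4, 12].
Step 2: syndromes of r = [8, 3, 9, 0, 4] (all sums mod 13).
  S_0 = Σ v_i r_i = 12·8 + 12·3 + 12·9 + 4·0 + 12·4 = 288 ≡ 2.
  S_1 = Σ v_i α_i r_i = 12·6·8 + 12·1·3 + 12·7·9 + 4·4·0 + 12·2·4 = 1464 ≡ 8.
  α_i^2 mod 13 = [10, 1, 10, 3, 4].
  S_2 = Σ v_i α_i^2 r_i = 12·10·8 + 12·1·3 + 12·10·9 + 4·3·0 + 12·4·4 = 2268 ≡ 6.
  S = (2, 8, 6) ≠ 0, so r is not a codeword (an error is present).
Step 3: locate the error. For a single error e at position i, S_ℓ = v_i·e·α_i^ℓ, so α_err = S_1/S_0.
  S_0^{−1} = 2^{−1} = 7 (mod 13), so α_err = 8·7 = 56 ≡ 4 = α_4. Error position i = 4.
  Consistency check: S_2/S_1 = 6·5 = 30 ≡ 4 = α_err ✓ (single-error assumption holds).
Step 4: error magnitude e = S_0/v_4 = S_0·∏_{j≠4}(α_4 − α_j) = 2·10 = 20 ≡ 7 (mod 13).
Step 5: correct position 4: c_4 = r_4 − e = 0 − 7 ≡ 6 (mod 13). Hence c = [8, 3, 9, 6, 4].
  Check: interpolating c through the α_i gives m(x) = 2 + 1·x (degree < 2) with m(α_i) = c_i for every i, so c is indeed a codeword.


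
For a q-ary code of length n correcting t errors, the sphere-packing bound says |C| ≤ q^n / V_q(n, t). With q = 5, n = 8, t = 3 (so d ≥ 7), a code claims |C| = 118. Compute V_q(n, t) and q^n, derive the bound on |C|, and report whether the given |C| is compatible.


V_q(n, t) = 4065, q^n = 390625, Hamming bound = 96, |C| = 118 > bound (violated).

Step 1: Compute V_q(n, t) = Σ_{j=0}^3 C(n, j) (q−1)^j.
  j = 0: C(8,0)·(4)^0 = 1·1 = 1.
  j = 1: C(8,1)·(4)^1 = 8·4 = 32.
  j = 2: C(8,2)·(4)^2 = 28·16 = 448.
  j = 3: C(8,3)·(4)^3 = 56·64 = 3584.
  V_q(n, t) = 1 + 32 + 448 + 3584 = 4065.
Step 2: q^n = 5^8 = 390625.
Step 3: Hamming bound ⌊q^n / V_q(n,t)⌋ = ⌊390625/4065⌋ = 96.
Step 4: Compare |C| = 118 to 96: violated.
The claimed |C| lies above the Hamming bound, so no 5-ary code of length 8 with d ≥ 7 can have 118 codewords.


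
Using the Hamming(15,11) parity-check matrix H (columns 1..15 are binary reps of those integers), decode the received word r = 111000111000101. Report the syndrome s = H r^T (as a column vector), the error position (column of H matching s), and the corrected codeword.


s = (0, 1, 0, 0)^T, error position = 4, corrected codeword c = 111100111000101

Compute s = H r^T mod 2 one row at a time:
  s_1 = 1 + 1 + 0 + 0 + 0 + 1 + 0 + 1 = 4 ≡ 0 (mod 2).
  s_2 = 0 + 0 + 0 + 1 + 0 + 1 + 0 + 1 = 3 ≡ 1 (mod 2).
  s_3 = 1 + 1 + 0 + 1 + 0 + 0 + 0 + 1 = 4 ≡ 0 (mod 2).
  s_4 = 1 + 1 + 0 + 1 + 1 + 0 + 1 + 1 = 6 ≡ 0 (mod 2).
s = (0, 1, 0, 0)^T — this equals column 4 of H (binary 0100), so error is at position 4.
Correct: flip bit 4 of r = 111000111000101 to get c = 111100111000101.


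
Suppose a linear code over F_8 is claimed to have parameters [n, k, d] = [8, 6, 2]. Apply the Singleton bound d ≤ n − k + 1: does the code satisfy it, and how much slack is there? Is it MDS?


Singleton RHS = n − k + 1 = 3, slack = 1, bound satisfied, not MDS.

Singleton bound: d ≤ n − k + 1.
Here n = 8, k = 6, so n − k + 1 = 3.
Given d = 2, check d ≤ 3: YES.
Slack = (n − k + 1) − d = 1.
The code is NOT MDS (slack = 1 > 0).
Description: the claimed parameters are [8, 6, 2]_8; such a code would be non-MDS.


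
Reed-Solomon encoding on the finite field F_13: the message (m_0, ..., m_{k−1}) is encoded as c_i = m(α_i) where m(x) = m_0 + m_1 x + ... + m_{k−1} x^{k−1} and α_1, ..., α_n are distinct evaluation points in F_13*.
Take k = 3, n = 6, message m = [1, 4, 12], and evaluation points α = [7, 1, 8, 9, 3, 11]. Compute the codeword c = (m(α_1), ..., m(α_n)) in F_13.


c = [6, 4, 8, 8, 4, 2]

Message polynomial: m(x) = 1 + 4·x + 12·x^2 (mod 13).
For each evaluation point α_i, compute m(α_i) mod 13:
  α_1 = 7: Horner steps 12 → 10 → 6, so m(7) = 6.
  α_2 = 1: Horner steps 12 → 3 → 4, so m(1) = 4.
  α_3 = 8: Horner steps 12 → 9 → 8, so m(8) = 8.
  α_4 = 9: Horner steps 12 → 8 → 8, so m(9) = 8.
  α_5 = 3: Horner steps 12 → 1 → 4, so m(3) = 4.
  α_6 = 11: Horner steps 12 → 6 → 2, so m(11) = 2.
Codeword c = [6, 4, 8, 8, 4, 2] ∈ F_13^6.


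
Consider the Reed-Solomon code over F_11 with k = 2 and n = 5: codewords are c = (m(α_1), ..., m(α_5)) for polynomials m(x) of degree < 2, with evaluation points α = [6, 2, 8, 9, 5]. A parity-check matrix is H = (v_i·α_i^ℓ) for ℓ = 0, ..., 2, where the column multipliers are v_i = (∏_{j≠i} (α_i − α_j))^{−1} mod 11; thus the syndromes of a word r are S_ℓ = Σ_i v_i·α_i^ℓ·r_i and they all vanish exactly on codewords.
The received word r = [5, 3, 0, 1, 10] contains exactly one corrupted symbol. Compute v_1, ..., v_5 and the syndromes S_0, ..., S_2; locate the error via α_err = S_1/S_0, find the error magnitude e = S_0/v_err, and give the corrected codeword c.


S = (2, 5, 7), error at position 3, error magnitude e = 5, c = [5, 3, 6, 1, 10].

Step 1: column multipliers v_i = (∏_{j≠i}(α_i − α_j))^{−1} mod 11.
  i = 1 (α = 6): (6−2)(6−8)(6−9)(6−5) = 4·(−2)·(−3)·1 = 24 ≡ 2, so v_1 = 2^{−1} = 6 (mod 11).
  i = 2 (α = 2): (2−6)(2−8)(2−9)(2−5) = (−4)·(−6)·(−7)·(−3) = 504 ≡ 9, so v_2 = 9^{−1} = 5 (mod 11).
  i = 3 (α = 8): (8−6)(8−2)(8−9)(8−5) = 2·6·(−1)·3 = −36 ≡ 8, so v_3 = 8^{−1} = 7 (mod 11).
  i = 4 (α = 9): (9−6)(9−2)(9−8)(9−5) = 3·7·1·4 = 84 ≡ 7, so v_4 = 7^{−1} = 8 (mod 11).
  i = 5 (α = 5): (5−6)(5−2)(5−8)(5−9) = (−1)·3·(−3)·(−4) = −36 ≡ 8, so v_5 = 8^{−1} = 7 (mod 11).
  v = [6, 5, 7, 8, 7].
Step 2: syndromes of r = [5, 3, 0, 1, 10] (all sums mod 11).
  S_0 = Σ v_i r_i = 6·5 + 5·3 + 7·0 + 8·1 + 7·10 = 123 ≡ 2.
  S_1 = Σ v_i α_i r_i = 6·6·5 + 5·2·3 + 7·8·0 + 8·9·1 + 7·5·10 = 632 ≡ 5.
  α_i^2 mod 11 = [3, 4, 9, 4, 3].
  S_2 = Σ v_i α_i^2 r_i = 6·3·5 + 5·4·3 + 7·9·0 + 8·4·1 + 7·3·10 = 392 ≡ 7.
  S = (2, 5, 7) ≠ 0, so r is not a codeword (an error is present).
Step 3: locate the error. For a single error e at position i, S_ℓ = v_i·e·α_i^ℓ, so α_err = S_1/S_0.
  S_0^{−1} = 2^{−1} = 6 (mod 11), so α_err = 5·6 = 30 ≡ 8 = α_3. Error position i = 3.
  Consistency check: S_2/S_1 = 7·9 = 63 ≡ 8 = α_err ✓ (single-error assumption holds).
Step 4: error magnitude e = S_0/v_3 = S_0·∏_{j≠3}(α_3 − α_j) = 2·8 = 16 ≡ 5 (mod 11).
Step 5: correct position 3: c_3 = r_3 − e = 0 − 5 ≡ 6 (mod 11). Hence c = [5, 3, 6, 1, 10].
  Check: interpolating c through the α_i gives m(x) = 2 + 6·x (degree < 2) with m(α_i) = c_i for every i, so c is indeed a codeword.


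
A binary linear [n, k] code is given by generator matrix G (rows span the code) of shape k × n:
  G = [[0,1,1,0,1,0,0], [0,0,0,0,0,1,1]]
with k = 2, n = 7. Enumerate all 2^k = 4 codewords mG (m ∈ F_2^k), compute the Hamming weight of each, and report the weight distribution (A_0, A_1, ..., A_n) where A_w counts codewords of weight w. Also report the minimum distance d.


Weight distribution: A_0 = 1, A_2 = 1, A_3 = 1, A_5 = 1. Minimum distance d = 2.

Enumerate all 2^2 = 4 messages m ∈ F_2^2.
For each, compute codeword c = mG in F_2^7, then tally its weight.
  m = 00 → c = 0000000, weight = 0.
  m = 10 → c = 0110100, weight = 3.
  m = 01 → c = 0000011, weight = 2.
  m = 11 → c = 0110111, weight = 5.
Tally weights:
  weight 0: 1 codewords.
  weight 2: 1 codewords.
  weight 3: 1 codewords.
  weight 5: 1 codewords.
Minimum distance d = smallest w > 0 with A_w > 0 = 2.
Sanity: Σ A_w = 4 = 2^2 = 4 ✓.


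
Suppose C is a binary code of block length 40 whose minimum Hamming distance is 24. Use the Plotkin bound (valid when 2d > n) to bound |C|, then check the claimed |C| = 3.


Plotkin bound M ≤ 6; given |C| = 3 ≤ bound (satisfied).

Check applicability: 2d = 48, n = 40.
2d − n = 8 > 0, so Plotkin applies.
Compute d/(2d−n) = 24/8 ≈ 3.0000.
⌊d/(2d−n)⌋ = 3.
Plotkin bound: M ≤ 2·3 = 6.
Given |C| = 3, check: satisfied.
This |C| is below the Plotkin bound.


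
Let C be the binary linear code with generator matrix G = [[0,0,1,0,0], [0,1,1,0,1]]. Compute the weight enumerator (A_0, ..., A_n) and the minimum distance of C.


Weight distribution: A_0 = 1, A_1 = 1, A_2 = 1, A_3 = 1. Minimum distance d = 1.

Enumerate all 2^2 = 4 messages m ∈ F_2^2.
For each, compute codeword c = mG in F_2^5, then tally its weight.
  m = 00 → c = 00000, weight = 0.
  m = 10 → c = 00100, weight = 1.
  m = 01 → c = 01101, weight = 3.
  m = 11 → c = 01001, weight = 2.
Tally weights:
  weight 0: 1 codewords.
  weight 1: 1 codewords.
  weight 2: 1 codewords.
  weight 3: 1 codewords.
Minimum distance d = smallest w > 0 with A_w > 0 = 1.
Sanity: Σ A_w = 4 = 2^2 = 4 ✓.
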